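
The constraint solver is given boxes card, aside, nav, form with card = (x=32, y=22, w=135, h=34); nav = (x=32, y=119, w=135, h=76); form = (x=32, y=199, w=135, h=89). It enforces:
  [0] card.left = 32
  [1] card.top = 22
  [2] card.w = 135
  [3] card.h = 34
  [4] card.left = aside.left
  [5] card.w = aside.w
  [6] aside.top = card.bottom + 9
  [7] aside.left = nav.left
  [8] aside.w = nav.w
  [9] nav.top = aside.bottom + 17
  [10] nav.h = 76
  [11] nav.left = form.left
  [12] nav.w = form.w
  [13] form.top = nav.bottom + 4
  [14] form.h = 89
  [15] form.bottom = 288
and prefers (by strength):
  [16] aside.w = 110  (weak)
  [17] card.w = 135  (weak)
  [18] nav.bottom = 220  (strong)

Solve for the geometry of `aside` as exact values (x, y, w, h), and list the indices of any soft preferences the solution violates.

1. aside.x = 32  [card.left = aside.left]
2. aside.w = 135  [card.w = aside.w]
3. aside.y = 65  [aside.top = card.bottom + 9]
4. aside.h = 37  [nav.top = aside.bottom + 17]

aside = (x=32, y=65, w=135, h=37)
violated soft preferences: 16, 18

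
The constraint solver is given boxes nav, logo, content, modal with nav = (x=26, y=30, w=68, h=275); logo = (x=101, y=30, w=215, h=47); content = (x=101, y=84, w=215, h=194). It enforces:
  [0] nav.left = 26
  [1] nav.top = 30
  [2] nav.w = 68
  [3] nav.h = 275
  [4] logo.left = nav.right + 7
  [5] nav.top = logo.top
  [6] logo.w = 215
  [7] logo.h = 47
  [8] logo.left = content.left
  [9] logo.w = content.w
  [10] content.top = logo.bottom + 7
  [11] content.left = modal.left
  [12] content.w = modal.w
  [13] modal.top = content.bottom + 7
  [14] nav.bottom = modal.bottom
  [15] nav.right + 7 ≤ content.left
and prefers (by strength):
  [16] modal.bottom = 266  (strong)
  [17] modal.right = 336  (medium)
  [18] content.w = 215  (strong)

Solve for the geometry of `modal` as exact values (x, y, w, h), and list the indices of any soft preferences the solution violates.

modal = (x=101, y=285, w=215, h=20)
violated soft preferences: 16, 17

1. modal.x = 101  [content.left = modal.left]
2. modal.w = 215  [content.w = modal.w]
3. modal.y = 285  [modal.top = content.bottom + 7]
4. modal.h = 20  [nav.bottom = modal.bottom]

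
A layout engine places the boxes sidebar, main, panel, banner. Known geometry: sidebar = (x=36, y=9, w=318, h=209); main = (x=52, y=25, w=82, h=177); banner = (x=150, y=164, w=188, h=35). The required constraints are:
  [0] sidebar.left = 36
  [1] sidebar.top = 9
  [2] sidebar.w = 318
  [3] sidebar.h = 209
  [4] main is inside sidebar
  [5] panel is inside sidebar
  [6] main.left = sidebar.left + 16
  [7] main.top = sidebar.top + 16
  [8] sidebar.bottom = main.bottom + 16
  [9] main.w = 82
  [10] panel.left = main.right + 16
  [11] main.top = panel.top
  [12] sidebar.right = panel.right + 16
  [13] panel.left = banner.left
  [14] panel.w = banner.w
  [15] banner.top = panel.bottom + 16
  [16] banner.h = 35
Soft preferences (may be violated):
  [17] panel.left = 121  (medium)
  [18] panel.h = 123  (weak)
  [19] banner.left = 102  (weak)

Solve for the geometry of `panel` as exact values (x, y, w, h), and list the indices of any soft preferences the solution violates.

panel = (x=150, y=25, w=188, h=123)
violated soft preferences: 17, 19

1. panel.x = 150  [panel.left = main.right + 16]
2. panel.y = 25  [main.top = panel.top]
3. panel.w = 188  [sidebar.right = panel.right + 16]
4. panel.h = 123  [banner.top = panel.bottom + 16]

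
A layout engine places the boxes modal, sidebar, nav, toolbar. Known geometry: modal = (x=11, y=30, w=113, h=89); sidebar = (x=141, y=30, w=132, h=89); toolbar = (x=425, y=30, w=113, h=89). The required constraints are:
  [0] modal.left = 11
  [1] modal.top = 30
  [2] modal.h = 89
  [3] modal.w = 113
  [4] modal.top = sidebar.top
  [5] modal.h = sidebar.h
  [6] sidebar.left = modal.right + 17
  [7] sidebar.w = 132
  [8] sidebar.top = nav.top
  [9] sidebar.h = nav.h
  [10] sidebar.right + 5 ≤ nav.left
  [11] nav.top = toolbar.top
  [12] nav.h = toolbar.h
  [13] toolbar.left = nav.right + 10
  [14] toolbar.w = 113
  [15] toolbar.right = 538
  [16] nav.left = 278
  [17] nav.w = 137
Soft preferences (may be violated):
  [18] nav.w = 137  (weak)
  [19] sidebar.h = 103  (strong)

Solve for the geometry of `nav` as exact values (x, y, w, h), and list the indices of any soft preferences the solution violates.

nav = (x=278, y=30, w=137, h=89)
violated soft preferences: 19

1. nav.y = 30  [sidebar.top = nav.top]
2. nav.h = 89  [sidebar.h = nav.h]
3. nav.x = 278  [nav.left = 278]
4. nav.w = 137  [nav.w = 137]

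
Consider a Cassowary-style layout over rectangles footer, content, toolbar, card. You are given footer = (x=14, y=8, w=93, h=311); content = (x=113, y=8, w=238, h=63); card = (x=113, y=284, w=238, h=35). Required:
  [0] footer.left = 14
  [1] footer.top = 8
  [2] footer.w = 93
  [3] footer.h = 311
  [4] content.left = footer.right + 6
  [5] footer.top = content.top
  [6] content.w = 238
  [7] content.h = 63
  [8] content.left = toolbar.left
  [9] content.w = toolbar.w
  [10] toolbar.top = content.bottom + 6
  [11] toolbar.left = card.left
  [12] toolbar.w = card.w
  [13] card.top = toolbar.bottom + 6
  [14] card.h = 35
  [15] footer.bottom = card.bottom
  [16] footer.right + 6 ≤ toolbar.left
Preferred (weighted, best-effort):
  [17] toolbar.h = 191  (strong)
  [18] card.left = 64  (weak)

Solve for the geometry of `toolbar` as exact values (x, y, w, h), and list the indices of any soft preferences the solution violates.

1. toolbar.x = 113  [content.left = toolbar.left]
2. toolbar.w = 238  [content.w = toolbar.w]
3. toolbar.y = 77  [toolbar.top = content.bottom + 6]
4. toolbar.h = 201  [card.top = toolbar.bottom + 6]

toolbar = (x=113, y=77, w=238, h=201)
violated soft preferences: 17, 18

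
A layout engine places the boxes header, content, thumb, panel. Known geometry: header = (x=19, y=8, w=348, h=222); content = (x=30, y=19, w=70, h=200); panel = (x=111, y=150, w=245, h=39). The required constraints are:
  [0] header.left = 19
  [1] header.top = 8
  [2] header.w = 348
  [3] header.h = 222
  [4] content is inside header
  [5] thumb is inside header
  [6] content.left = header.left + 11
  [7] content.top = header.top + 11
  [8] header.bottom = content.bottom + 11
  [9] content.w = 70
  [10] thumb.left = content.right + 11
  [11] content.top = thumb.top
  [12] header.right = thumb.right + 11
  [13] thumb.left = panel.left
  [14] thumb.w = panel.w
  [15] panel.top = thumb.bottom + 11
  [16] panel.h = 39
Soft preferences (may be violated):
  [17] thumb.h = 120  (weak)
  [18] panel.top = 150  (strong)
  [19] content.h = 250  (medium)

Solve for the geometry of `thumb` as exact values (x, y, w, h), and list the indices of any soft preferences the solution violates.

1. thumb.x = 111  [thumb.left = content.right + 11]
2. thumb.y = 19  [content.top = thumb.top]
3. thumb.w = 245  [header.right = thumb.right + 11]
4. thumb.h = 120  [panel.top = thumb.bottom + 11]

thumb = (x=111, y=19, w=245, h=120)
violated soft preferences: 19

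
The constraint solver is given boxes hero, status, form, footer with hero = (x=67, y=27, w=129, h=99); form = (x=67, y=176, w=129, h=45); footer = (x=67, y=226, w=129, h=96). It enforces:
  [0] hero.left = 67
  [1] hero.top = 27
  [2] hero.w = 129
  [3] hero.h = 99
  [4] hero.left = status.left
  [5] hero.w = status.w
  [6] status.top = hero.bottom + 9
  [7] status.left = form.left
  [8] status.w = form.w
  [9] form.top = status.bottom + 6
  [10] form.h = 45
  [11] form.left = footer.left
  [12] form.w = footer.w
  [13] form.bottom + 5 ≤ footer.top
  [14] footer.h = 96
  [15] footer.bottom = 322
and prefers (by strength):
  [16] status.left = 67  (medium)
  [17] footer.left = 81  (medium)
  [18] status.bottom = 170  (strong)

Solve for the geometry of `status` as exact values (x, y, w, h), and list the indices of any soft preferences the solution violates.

1. status.x = 67  [hero.left = status.left]
2. status.w = 129  [hero.w = status.w]
3. status.y = 135  [status.top = hero.bottom + 9]
4. status.h = 35  [form.top = status.bottom + 6]

status = (x=67, y=135, w=129, h=35)
violated soft preferences: 17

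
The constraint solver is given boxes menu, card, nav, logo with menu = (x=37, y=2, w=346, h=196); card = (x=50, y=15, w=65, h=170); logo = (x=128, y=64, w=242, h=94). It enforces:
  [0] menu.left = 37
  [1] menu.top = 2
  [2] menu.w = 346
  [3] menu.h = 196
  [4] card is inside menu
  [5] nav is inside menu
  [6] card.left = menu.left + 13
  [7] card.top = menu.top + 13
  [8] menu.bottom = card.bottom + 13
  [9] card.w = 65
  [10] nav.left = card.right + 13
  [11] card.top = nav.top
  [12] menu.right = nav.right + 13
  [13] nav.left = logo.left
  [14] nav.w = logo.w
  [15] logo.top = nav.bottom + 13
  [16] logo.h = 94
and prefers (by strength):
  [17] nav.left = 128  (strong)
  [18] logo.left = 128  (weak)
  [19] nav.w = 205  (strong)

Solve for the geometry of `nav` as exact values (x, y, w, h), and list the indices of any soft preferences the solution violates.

nav = (x=128, y=15, w=242, h=36)
violated soft preferences: 19

1. nav.x = 128  [nav.left = card.right + 13]
2. nav.y = 15  [card.top = nav.top]
3. nav.w = 242  [menu.right = nav.right + 13]
4. nav.h = 36  [logo.top = nav.bottom + 13]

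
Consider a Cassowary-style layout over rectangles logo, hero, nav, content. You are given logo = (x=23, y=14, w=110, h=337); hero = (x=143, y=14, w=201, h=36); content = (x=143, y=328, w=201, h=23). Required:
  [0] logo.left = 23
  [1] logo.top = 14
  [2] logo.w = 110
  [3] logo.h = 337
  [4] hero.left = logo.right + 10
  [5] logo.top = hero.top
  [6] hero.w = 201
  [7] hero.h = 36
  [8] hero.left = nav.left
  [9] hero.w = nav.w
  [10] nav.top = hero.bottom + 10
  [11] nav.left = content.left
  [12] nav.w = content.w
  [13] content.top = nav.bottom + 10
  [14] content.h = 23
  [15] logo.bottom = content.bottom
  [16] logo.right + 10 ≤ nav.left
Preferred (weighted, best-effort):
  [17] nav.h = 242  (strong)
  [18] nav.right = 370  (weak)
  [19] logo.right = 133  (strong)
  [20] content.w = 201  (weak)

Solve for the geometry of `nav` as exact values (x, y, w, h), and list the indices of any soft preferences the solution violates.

1. nav.x = 143  [hero.left = nav.left]
2. nav.w = 201  [hero.w = nav.w]
3. nav.y = 60  [nav.top = hero.bottom + 10]
4. nav.h = 258  [content.top = nav.bottom + 10]

nav = (x=143, y=60, w=201, h=258)
violated soft preferences: 17, 18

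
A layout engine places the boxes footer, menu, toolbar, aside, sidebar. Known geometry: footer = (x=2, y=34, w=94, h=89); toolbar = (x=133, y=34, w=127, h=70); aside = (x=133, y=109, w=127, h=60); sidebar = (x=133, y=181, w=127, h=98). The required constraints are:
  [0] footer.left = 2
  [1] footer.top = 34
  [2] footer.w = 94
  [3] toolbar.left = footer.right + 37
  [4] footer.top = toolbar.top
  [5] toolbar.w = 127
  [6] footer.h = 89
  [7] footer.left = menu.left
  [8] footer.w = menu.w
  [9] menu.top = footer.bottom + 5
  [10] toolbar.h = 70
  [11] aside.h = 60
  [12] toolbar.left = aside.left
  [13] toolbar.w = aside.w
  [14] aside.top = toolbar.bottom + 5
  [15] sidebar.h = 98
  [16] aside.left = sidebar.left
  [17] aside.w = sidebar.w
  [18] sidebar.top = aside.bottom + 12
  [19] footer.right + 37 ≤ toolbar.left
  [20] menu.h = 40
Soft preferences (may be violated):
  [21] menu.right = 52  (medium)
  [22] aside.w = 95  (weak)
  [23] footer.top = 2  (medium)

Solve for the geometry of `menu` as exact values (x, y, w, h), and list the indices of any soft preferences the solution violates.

1. menu.x = 2  [footer.left = menu.left]
2. menu.w = 94  [footer.w = menu.w]
3. menu.y = 128  [menu.top = footer.bottom + 5]
4. menu.h = 40  [menu.h = 40]

menu = (x=2, y=128, w=94, h=40)
violated soft preferences: 21, 22, 23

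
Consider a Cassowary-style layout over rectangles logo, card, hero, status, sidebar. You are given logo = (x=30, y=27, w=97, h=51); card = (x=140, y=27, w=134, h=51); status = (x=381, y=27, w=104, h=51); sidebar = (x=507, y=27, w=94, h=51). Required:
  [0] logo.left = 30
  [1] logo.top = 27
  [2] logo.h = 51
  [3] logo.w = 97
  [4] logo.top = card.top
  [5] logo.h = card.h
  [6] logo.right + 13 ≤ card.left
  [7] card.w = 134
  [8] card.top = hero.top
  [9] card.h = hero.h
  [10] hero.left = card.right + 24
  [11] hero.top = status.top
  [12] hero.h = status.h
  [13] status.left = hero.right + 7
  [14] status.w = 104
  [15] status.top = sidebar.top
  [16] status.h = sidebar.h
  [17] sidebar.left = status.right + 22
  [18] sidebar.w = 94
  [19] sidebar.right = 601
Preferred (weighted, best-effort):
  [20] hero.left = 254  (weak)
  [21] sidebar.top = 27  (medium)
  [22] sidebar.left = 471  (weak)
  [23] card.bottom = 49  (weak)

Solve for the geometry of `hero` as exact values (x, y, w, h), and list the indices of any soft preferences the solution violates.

1. hero.y = 27  [card.top = hero.top]
2. hero.h = 51  [card.h = hero.h]
3. hero.x = 298  [hero.left = card.right + 24]
4. hero.w = 76  [status.left = hero.right + 7]

hero = (x=298, y=27, w=76, h=51)
violated soft preferences: 20, 22, 23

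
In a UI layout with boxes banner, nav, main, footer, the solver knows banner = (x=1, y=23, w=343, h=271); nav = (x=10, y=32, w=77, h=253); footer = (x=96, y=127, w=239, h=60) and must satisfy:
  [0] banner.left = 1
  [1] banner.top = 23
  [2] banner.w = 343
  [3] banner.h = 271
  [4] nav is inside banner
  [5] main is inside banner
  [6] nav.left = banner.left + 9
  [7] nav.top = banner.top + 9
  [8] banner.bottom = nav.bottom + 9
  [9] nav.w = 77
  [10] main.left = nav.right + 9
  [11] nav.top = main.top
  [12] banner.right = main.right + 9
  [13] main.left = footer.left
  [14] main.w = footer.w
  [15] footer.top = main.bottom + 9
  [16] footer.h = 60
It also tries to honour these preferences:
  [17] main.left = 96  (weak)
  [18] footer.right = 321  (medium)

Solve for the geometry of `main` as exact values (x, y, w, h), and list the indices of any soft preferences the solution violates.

1. main.x = 96  [main.left = nav.right + 9]
2. main.y = 32  [nav.top = main.top]
3. main.w = 239  [banner.right = main.right + 9]
4. main.h = 86  [footer.top = main.bottom + 9]

main = (x=96, y=32, w=239, h=86)
violated soft preferences: 18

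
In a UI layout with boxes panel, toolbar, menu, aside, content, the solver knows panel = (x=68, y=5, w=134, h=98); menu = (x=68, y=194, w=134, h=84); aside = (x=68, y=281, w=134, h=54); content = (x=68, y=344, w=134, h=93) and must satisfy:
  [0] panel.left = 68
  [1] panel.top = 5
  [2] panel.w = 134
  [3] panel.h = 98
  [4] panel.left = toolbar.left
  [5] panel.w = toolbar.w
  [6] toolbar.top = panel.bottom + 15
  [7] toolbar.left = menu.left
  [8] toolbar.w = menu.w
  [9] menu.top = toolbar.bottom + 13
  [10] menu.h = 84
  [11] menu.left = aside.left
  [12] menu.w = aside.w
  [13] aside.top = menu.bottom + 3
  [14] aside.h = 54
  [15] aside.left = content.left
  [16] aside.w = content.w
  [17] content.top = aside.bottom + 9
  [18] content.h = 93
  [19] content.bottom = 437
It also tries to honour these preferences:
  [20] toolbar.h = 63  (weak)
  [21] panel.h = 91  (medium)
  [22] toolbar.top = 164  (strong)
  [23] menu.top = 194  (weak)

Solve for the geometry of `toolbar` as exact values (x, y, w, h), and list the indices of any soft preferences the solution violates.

toolbar = (x=68, y=118, w=134, h=63)
violated soft preferences: 21, 22

1. toolbar.x = 68  [panel.left = toolbar.left]
2. toolbar.w = 134  [panel.w = toolbar.w]
3. toolbar.y = 118  [toolbar.top = panel.bottom + 15]
4. toolbar.h = 63  [menu.top = toolbar.bottom + 13]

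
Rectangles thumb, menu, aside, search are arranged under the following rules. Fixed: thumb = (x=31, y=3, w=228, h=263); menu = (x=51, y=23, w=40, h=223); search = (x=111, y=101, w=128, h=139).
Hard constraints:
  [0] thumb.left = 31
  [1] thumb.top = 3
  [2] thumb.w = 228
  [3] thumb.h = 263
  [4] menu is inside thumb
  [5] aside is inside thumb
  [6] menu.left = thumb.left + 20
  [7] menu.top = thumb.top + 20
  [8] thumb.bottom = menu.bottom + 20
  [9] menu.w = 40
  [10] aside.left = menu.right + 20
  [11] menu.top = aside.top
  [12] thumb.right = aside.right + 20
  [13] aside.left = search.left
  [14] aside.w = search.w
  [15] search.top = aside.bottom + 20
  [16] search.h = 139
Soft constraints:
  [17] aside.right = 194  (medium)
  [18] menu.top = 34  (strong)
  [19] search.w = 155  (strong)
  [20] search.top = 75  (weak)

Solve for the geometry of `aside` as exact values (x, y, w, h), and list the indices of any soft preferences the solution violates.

1. aside.x = 111  [aside.left = menu.right + 20]
2. aside.y = 23  [menu.top = aside.top]
3. aside.w = 128  [thumb.right = aside.right + 20]
4. aside.h = 58  [search.top = aside.bottom + 20]

aside = (x=111, y=23, w=128, h=58)
violated soft preferences: 17, 18, 19, 20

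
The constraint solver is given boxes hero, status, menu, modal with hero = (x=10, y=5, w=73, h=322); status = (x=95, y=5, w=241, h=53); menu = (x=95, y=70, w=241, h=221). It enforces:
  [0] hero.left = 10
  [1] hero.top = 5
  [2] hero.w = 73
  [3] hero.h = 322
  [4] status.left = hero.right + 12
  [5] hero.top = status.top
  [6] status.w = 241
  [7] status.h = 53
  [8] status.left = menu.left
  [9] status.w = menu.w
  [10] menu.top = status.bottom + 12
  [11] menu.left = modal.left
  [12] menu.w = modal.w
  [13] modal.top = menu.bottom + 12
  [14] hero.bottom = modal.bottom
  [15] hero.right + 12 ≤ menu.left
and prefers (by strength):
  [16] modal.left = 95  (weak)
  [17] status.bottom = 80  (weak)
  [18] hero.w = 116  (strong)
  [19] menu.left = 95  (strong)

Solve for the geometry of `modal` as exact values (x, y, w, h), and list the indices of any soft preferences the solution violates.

1. modal.x = 95  [menu.left = modal.left]
2. modal.w = 241  [menu.w = modal.w]
3. modal.y = 303  [modal.top = menu.bottom + 12]
4. modal.h = 24  [hero.bottom = modal.bottom]

modal = (x=95, y=303, w=241, h=24)
violated soft preferences: 17, 18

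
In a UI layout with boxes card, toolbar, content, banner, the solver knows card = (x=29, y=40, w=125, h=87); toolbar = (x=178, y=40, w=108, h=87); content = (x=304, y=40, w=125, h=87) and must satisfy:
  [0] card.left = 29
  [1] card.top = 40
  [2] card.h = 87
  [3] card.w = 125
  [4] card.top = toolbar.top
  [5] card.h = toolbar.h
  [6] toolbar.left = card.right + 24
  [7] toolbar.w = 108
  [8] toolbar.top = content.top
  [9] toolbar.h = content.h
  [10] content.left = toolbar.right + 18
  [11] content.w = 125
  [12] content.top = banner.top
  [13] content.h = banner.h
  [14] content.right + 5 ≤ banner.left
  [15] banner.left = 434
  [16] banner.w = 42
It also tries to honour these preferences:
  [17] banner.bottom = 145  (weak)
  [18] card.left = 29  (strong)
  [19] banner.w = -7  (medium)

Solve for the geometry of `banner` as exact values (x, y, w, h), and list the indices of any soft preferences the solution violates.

1. banner.y = 40  [content.top = banner.top]
2. banner.h = 87  [content.h = banner.h]
3. banner.x = 434  [banner.left = 434]
4. banner.w = 42  [banner.w = 42]

banner = (x=434, y=40, w=42, h=87)
violated soft preferences: 17, 19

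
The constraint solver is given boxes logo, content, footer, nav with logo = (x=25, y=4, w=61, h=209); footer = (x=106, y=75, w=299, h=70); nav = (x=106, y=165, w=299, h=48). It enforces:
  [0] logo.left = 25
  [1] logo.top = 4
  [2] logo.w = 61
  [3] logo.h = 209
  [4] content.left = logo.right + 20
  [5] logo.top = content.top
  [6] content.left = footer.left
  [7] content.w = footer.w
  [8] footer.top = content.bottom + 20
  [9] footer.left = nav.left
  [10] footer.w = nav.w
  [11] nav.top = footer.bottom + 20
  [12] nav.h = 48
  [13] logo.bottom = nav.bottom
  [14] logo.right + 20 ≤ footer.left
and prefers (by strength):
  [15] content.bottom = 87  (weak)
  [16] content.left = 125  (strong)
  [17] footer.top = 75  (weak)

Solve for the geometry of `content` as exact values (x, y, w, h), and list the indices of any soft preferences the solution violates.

content = (x=106, y=4, w=299, h=51)
violated soft preferences: 15, 16

1. content.x = 106  [content.left = logo.right + 20]
2. content.y = 4  [logo.top = content.top]
3. content.w = 299  [content.w = footer.w]
4. content.h = 51  [footer.top = content.bottom + 20]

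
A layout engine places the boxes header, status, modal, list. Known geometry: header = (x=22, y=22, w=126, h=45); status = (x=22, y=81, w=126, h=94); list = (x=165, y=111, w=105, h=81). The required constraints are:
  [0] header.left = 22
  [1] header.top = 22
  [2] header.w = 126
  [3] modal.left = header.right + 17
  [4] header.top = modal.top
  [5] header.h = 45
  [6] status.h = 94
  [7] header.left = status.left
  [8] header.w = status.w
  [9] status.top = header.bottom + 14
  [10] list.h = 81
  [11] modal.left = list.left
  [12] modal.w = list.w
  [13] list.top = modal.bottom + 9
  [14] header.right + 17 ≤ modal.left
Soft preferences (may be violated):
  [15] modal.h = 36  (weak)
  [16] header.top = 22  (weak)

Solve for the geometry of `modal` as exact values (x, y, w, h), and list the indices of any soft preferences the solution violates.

1. modal.x = 165  [modal.left = header.right + 17]
2. modal.y = 22  [header.top = modal.top]
3. modal.w = 105  [modal.w = list.w]
4. modal.h = 80  [list.top = modal.bottom + 9]

modal = (x=165, y=22, w=105, h=80)
violated soft preferences: 15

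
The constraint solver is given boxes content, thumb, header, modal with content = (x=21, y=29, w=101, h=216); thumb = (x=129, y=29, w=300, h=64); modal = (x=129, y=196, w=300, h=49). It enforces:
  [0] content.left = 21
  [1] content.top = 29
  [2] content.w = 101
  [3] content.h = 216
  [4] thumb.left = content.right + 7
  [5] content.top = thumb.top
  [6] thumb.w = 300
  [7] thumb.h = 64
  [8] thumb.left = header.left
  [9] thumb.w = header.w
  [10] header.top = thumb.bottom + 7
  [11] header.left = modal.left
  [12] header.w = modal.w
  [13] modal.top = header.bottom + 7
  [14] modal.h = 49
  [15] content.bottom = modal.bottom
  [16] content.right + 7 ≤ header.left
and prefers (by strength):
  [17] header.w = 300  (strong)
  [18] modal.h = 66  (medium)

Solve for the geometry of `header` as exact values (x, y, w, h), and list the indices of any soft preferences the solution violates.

1. header.x = 129  [thumb.left = header.left]
2. header.w = 300  [thumb.w = header.w]
3. header.y = 100  [header.top = thumb.bottom + 7]
4. header.h = 89  [modal.top = header.bottom + 7]

header = (x=129, y=100, w=300, h=89)
violated soft preferences: 18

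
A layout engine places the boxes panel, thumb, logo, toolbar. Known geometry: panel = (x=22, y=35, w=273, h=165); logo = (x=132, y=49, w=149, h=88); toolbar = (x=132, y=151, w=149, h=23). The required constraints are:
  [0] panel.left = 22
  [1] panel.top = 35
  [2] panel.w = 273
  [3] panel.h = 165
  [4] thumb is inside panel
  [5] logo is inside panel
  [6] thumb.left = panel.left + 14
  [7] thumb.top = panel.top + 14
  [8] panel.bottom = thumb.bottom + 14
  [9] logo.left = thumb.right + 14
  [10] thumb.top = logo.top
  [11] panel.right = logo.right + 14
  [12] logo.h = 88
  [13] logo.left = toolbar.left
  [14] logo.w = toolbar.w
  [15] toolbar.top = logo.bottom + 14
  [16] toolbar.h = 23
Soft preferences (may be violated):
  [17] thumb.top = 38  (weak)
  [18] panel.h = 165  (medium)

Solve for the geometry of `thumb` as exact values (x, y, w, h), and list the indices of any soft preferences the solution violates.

1. thumb.x = 36  [thumb.left = panel.left + 14]
2. thumb.y = 49  [thumb.top = panel.top + 14]
3. thumb.h = 137  [panel.bottom = thumb.bottom + 14]
4. thumb.w = 82  [logo.left = thumb.right + 14]

thumb = (x=36, y=49, w=82, h=137)
violated soft preferences: 17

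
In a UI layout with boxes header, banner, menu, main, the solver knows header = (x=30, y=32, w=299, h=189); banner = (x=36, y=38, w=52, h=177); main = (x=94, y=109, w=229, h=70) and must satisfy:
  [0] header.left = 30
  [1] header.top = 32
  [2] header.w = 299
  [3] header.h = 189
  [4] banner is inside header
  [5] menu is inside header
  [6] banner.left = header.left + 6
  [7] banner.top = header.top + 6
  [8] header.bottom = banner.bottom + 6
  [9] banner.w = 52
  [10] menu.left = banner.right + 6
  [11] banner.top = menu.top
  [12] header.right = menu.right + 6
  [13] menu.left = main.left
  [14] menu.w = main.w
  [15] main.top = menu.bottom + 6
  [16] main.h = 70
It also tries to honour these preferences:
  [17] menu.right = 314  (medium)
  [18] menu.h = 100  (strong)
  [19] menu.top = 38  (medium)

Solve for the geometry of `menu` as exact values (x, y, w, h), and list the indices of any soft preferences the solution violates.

1. menu.x = 94  [menu.left = banner.right + 6]
2. menu.y = 38  [banner.top = menu.top]
3. menu.w = 229  [header.right = menu.right + 6]
4. menu.h = 65  [main.top = menu.bottom + 6]

menu = (x=94, y=38, w=229, h=65)
violated soft preferences: 17, 18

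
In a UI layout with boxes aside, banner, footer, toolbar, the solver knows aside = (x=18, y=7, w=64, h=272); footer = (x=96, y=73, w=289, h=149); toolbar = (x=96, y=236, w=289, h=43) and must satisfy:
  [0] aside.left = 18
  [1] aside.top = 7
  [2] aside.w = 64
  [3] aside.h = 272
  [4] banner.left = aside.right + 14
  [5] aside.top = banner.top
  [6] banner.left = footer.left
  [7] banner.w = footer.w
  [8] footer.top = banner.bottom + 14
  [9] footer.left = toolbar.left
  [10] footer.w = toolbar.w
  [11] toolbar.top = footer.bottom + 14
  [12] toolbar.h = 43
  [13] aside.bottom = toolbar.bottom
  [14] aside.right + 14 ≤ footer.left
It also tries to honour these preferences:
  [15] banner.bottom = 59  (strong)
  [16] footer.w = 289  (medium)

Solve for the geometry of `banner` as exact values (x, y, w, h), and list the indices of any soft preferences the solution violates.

1. banner.x = 96  [banner.left = aside.right + 14]
2. banner.y = 7  [aside.top = banner.top]
3. banner.w = 289  [banner.w = footer.w]
4. banner.h = 52  [footer.top = banner.bottom + 14]

banner = (x=96, y=7, w=289, h=52)
violated soft preferences: none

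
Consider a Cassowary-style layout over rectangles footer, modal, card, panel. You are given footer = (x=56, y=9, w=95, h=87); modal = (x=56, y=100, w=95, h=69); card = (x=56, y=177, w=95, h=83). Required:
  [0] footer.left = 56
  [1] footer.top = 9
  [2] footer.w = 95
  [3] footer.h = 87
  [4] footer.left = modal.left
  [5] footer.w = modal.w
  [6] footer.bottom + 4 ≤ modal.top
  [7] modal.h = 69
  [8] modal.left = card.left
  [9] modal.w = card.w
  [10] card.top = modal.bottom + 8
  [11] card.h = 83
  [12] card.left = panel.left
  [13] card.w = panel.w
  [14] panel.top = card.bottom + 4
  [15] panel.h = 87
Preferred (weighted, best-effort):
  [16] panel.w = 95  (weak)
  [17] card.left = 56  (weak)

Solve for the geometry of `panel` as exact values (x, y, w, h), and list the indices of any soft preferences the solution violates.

panel = (x=56, y=264, w=95, h=87)
violated soft preferences: none

1. panel.x = 56  [card.left = panel.left]
2. panel.w = 95  [card.w = panel.w]
3. panel.y = 264  [panel.top = card.bottom + 4]
4. panel.h = 87  [panel.h = 87]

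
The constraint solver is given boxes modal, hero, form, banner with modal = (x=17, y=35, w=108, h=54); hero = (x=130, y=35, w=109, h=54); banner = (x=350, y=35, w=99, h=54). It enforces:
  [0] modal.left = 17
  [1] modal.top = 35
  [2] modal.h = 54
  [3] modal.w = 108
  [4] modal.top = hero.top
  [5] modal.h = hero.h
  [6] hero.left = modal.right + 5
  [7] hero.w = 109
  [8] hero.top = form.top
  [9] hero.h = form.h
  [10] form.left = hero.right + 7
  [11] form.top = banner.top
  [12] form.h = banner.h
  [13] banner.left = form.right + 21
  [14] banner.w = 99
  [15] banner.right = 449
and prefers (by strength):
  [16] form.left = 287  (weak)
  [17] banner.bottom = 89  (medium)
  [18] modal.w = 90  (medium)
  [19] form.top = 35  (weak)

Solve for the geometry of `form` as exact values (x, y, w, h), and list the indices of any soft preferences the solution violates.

form = (x=246, y=35, w=83, h=54)
violated soft preferences: 16, 18

1. form.y = 35  [hero.top = form.top]
2. form.h = 54  [hero.h = form.h]
3. form.x = 246  [form.left = hero.right + 7]
4. form.w = 83  [banner.left = form.right + 21]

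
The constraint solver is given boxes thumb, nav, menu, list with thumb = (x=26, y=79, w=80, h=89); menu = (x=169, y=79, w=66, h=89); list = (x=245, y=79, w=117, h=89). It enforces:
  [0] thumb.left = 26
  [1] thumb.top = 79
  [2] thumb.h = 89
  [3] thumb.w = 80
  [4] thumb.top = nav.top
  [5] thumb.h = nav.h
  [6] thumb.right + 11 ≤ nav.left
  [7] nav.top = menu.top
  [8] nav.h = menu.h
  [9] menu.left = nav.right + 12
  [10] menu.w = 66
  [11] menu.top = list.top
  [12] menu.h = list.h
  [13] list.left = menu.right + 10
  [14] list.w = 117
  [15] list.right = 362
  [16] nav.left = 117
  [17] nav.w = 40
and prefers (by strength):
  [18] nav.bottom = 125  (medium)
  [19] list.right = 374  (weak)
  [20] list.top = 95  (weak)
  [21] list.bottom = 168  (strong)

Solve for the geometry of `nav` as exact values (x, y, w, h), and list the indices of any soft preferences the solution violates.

1. nav.y = 79  [thumb.top = nav.top]
2. nav.h = 89  [thumb.h = nav.h]
3. nav.x = 117  [nav.left = 117]
4. nav.w = 40  [nav.w = 40]

nav = (x=117, y=79, w=40, h=89)
violated soft preferences: 18, 19, 20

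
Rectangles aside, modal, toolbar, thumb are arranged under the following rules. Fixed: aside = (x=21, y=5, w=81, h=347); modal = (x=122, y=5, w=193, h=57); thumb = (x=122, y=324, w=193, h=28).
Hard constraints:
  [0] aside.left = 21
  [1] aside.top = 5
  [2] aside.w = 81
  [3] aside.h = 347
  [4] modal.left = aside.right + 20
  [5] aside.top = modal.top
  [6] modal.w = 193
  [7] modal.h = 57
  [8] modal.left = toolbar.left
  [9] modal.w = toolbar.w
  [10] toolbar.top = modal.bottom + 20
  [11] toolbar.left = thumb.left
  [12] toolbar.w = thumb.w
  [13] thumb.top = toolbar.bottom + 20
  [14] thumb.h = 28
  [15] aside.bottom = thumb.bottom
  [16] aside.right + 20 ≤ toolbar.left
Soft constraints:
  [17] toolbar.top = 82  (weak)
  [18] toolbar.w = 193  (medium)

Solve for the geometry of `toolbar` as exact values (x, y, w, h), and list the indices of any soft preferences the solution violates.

1. toolbar.x = 122  [modal.left = toolbar.left]
2. toolbar.w = 193  [modal.w = toolbar.w]
3. toolbar.y = 82  [toolbar.top = modal.bottom + 20]
4. toolbar.h = 222  [thumb.top = toolbar.bottom + 20]

toolbar = (x=122, y=82, w=193, h=222)
violated soft preferences: none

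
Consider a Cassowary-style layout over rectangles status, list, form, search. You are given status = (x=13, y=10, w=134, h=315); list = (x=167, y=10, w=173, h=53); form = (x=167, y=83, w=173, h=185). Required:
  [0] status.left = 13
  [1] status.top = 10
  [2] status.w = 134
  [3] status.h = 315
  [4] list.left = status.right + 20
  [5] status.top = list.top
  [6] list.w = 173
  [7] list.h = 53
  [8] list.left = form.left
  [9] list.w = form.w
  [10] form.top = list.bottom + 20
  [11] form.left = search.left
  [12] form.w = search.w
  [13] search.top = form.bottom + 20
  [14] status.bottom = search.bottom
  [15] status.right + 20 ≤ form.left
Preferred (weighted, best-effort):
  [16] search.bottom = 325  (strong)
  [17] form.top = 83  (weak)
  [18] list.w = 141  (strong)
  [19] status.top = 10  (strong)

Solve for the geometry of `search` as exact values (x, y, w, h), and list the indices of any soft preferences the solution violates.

1. search.x = 167  [form.left = search.left]
2. search.w = 173  [form.w = search.w]
3. search.y = 288  [search.top = form.bottom + 20]
4. search.h = 37  [status.bottom = search.bottom]

search = (x=167, y=288, w=173, h=37)
violated soft preferences: 18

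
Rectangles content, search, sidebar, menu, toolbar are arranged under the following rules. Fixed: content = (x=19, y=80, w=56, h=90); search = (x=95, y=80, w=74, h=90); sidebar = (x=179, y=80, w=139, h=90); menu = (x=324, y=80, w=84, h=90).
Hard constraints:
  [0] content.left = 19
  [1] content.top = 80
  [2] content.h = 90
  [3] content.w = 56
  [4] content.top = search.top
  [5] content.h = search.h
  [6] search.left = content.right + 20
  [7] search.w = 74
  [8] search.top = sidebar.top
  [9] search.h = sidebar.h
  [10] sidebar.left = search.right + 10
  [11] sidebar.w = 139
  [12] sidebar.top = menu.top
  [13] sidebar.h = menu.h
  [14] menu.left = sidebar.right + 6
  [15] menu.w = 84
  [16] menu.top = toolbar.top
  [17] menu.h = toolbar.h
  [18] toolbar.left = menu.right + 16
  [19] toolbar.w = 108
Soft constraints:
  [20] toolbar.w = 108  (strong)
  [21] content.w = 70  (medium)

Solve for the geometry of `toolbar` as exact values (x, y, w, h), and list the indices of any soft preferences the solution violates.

toolbar = (x=424, y=80, w=108, h=90)
violated soft preferences: 21

1. toolbar.y = 80  [menu.top = toolbar.top]
2. toolbar.h = 90  [menu.h = toolbar.h]
3. toolbar.x = 424  [toolbar.left = menu.right + 16]
4. toolbar.w = 108  [toolbar.w = 108]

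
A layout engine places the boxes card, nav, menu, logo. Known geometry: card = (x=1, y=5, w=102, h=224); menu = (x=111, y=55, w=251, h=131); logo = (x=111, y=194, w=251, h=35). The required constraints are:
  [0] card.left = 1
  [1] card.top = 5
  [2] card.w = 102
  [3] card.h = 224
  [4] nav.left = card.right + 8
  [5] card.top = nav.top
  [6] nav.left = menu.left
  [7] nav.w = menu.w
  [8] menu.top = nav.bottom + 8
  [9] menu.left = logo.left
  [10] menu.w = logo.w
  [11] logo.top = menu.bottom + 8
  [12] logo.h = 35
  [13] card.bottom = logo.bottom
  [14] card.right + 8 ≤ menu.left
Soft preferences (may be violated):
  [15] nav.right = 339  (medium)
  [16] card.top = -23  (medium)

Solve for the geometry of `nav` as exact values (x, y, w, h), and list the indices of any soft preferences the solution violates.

1. nav.x = 111  [nav.left = card.right + 8]
2. nav.y = 5  [card.top = nav.top]
3. nav.w = 251  [nav.w = menu.w]
4. nav.h = 42  [menu.top = nav.bottom + 8]

nav = (x=111, y=5, w=251, h=42)
violated soft preferences: 15, 16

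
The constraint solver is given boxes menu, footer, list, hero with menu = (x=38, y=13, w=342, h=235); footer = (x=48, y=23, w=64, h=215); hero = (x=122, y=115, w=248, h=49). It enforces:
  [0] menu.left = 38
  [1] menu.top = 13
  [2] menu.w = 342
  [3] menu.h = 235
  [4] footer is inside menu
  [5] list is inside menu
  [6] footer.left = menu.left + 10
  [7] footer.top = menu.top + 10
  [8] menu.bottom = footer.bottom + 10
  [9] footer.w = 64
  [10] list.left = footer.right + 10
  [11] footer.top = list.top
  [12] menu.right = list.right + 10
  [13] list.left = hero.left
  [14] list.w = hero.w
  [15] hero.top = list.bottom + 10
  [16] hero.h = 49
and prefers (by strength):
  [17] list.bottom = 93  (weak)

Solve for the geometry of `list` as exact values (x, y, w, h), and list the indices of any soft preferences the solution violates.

1. list.x = 122  [list.left = footer.right + 10]
2. list.y = 23  [footer.top = list.top]
3. list.w = 248  [menu.right = list.right + 10]
4. list.h = 82  [hero.top = list.bottom + 10]

list = (x=122, y=23, w=248, h=82)
violated soft preferences: 17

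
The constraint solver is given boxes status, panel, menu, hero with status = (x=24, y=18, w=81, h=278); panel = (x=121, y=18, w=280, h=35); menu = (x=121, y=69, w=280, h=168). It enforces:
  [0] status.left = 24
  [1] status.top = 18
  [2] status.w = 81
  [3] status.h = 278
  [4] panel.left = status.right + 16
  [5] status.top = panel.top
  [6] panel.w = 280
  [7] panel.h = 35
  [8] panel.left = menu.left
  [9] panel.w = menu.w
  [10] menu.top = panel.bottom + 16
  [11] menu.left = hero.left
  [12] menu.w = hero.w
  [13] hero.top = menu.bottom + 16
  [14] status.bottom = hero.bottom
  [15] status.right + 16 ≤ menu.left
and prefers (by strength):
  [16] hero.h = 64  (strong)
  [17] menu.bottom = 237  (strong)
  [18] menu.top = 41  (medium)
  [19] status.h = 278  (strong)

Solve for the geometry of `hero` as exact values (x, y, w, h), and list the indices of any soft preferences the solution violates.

hero = (x=121, y=253, w=280, h=43)
violated soft preferences: 16, 18

1. hero.x = 121  [menu.left = hero.left]
2. hero.w = 280  [menu.w = hero.w]
3. hero.y = 253  [hero.top = menu.bottom + 16]
4. hero.h = 43  [status.bottom = hero.bottom]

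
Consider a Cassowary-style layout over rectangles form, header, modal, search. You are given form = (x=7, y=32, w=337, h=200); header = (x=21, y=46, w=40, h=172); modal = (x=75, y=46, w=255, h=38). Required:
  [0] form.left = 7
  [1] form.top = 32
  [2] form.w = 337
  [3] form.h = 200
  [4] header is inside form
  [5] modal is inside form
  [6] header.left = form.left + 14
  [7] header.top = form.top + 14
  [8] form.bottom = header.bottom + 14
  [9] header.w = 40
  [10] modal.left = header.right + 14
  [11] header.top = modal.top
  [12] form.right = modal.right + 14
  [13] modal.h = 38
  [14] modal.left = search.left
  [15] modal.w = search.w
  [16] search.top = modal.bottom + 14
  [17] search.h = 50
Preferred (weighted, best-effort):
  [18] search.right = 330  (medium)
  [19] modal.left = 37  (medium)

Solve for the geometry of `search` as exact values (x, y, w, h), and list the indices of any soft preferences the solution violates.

1. search.x = 75  [modal.left = search.left]
2. search.w = 255  [modal.w = search.w]
3. search.y = 98  [search.top = modal.bottom + 14]
4. search.h = 50  [search.h = 50]

search = (x=75, y=98, w=255, h=50)
violated soft preferences: 19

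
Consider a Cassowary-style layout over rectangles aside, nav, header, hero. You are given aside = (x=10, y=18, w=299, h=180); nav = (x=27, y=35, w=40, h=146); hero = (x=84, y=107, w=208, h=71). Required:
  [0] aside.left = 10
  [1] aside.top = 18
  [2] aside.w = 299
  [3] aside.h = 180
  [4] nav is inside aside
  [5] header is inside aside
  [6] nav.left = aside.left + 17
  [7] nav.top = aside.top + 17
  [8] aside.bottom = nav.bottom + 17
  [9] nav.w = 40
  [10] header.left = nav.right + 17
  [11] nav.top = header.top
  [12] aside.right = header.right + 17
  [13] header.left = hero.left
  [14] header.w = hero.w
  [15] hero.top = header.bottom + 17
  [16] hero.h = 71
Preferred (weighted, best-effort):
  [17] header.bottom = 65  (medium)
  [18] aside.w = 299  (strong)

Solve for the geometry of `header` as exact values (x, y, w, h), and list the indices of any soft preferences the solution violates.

1. header.x = 84  [header.left = nav.right + 17]
2. header.y = 35  [nav.top = header.top]
3. header.w = 208  [aside.right = header.right + 17]
4. header.h = 55  [hero.top = header.bottom + 17]

header = (x=84, y=35, w=208, h=55)
violated soft preferences: 17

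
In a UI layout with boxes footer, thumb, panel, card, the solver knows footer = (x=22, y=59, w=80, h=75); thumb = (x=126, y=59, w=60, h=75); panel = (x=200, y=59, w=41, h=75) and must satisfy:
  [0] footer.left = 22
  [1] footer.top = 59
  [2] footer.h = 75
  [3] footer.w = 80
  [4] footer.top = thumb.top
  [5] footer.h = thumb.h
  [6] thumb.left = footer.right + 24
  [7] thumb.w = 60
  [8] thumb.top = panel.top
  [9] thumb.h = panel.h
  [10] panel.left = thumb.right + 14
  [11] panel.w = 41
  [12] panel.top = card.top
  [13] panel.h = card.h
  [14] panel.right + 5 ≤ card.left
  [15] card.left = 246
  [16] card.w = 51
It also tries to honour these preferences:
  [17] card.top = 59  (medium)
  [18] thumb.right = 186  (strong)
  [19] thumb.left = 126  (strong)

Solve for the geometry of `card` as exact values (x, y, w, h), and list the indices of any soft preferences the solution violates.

card = (x=246, y=59, w=51, h=75)
violated soft preferences: none

1. card.y = 59  [panel.top = card.top]
2. card.h = 75  [panel.h = card.h]
3. card.x = 246  [card.left = 246]
4. card.w = 51  [card.w = 51]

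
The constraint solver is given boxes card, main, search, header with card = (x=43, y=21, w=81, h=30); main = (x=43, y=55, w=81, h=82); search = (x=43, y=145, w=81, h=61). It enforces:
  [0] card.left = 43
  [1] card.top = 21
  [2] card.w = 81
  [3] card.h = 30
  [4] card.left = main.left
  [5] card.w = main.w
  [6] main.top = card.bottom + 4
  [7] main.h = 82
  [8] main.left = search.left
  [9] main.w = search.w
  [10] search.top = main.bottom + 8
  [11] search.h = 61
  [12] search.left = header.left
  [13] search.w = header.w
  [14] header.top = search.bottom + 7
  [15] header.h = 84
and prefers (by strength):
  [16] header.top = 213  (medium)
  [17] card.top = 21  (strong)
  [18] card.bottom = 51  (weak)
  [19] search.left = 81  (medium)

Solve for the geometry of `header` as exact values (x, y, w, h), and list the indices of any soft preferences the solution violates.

header = (x=43, y=213, w=81, h=84)
violated soft preferences: 19

1. header.x = 43  [search.left = header.left]
2. header.w = 81  [search.w = header.w]
3. header.y = 213  [header.top = search.bottom + 7]
4. header.h = 84  [header.h = 84]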